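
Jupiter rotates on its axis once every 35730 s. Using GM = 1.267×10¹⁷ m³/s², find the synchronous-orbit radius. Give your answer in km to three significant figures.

r_sync ≈ 1.60×10⁵ km

A synchronous orbit has period T, so by Kepler's third law a = (μT²/4π²)^(1/3).
μT²/4π² = 1.267×10¹⁷ × (3.573×10⁴)² / 39.48 = 4.097×10²⁴ m³.
a = 1.600×10⁸ m = 1.6002×10⁵ km.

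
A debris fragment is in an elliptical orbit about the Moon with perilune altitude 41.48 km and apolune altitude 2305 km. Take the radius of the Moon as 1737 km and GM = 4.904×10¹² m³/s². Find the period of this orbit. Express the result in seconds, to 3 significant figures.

T ≈ 14100 seconds

r_p = 1737 + 41.48 = 1778.5 km = 1.7785×10⁶ m.
r_a = 1737 + 2305 = 4042.0 km = 4.0420×10⁶ m.
Semi-major axis a = (r_p + r_a)/2 = (1778.5 + 4042.0)/2 = 2910.2 km = 2.910×10⁶ m.
By Kepler's third law T = 2π√(a³/μ) = 2π × 2.242×10³ = 1.409×10⁴ s.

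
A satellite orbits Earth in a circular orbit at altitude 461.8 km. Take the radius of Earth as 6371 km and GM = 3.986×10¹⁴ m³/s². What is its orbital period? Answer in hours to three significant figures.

r = 6371 + 461.8 = 6832.8 km = 6.8328×10⁶ m.
Kepler's third law: T = 2π√(r³/μ) = 2π√((6.833×10⁶)³ / 3.986×10¹⁴).
r³/μ = 8.003×10⁵ s², so T = 2π × 8.946×10² = 5.621×10³ s.
Converting: 5.621×10³ s ÷ 3600 = 1.561 hours.

T ≈ 1.56 hours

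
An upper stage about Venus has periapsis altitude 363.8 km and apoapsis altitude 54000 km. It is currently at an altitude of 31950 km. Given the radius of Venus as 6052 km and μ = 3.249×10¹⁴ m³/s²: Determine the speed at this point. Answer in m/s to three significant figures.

r_p = 6052 + 363.8 = 6415.8 km = 6.4158×10⁶ m.
r_a = 6052 + 54000 = 60052 km = 6.0052×10⁷ m.
r = 6052 + 31950 = 38002 km = 3.800×10⁷ m.
Semi-major axis a = (r_p + r_a)/2 = 33234 km = 3.323×10⁷ m.
Vis-viva: v² = μ(2/r − 1/a) = 3.249×10¹⁴ × (5.263×10⁻⁸ − 3.009×10⁻⁸) = 7.323×10⁶ m²/s².
v = 2706 m/s.

v ≈ 2710 m/s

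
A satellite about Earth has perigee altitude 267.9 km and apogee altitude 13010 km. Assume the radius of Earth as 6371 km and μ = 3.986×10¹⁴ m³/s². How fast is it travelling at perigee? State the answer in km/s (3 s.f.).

v ≈ 9.46 km/s

r_p = 6371 + 267.9 = 6638.9 km = 6.6389×10⁶ m.
r_a = 6371 + 13010 = 19381 km = 1.9381×10⁷ m.
Semi-major axis a = (r_p + r_a)/2 = 13010 km = 1.301×10⁷ m.
Vis-viva: v² = μ(2/r − 1/a) = 3.986×10¹⁴ × (3.013×10⁻⁷ − 7.686×10⁻⁸) = 8.944×10⁷ m²/s².
v = 9457 m/s = 9.457 km/s.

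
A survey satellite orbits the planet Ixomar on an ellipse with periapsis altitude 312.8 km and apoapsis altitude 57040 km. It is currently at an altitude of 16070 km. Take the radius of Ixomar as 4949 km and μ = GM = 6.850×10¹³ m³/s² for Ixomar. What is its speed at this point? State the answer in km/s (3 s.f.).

r_p = 4949 + 312.8 = 5261.8 km = 5.2618×10⁶ m.
r_a = 4949 + 57040 = 61989 km = 6.1989×10⁷ m.
r = 4949 + 16070 = 21019 km = 2.102×10⁷ m.
Semi-major axis a = (r_p + r_a)/2 = 33625 km = 3.363×10⁷ m.
Vis-viva: v² = μ(2/r − 1/a) = 6.850×10¹³ × (9.515×10⁻⁸ − 2.974×10⁻⁸) = 4.481×10⁶ m²/s².
v = 2117 m/s = 2.117 km/s.

v ≈ 2.12 km/s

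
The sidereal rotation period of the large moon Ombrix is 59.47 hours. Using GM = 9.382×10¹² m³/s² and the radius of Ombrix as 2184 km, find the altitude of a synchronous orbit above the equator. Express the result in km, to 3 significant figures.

h_sync ≈ 20000 km

T = 59.47 hours = 2.141×10⁵ s.
A synchronous orbit has period T, so by Kepler's third law a = (μT²/4π²)^(1/3).
μT²/4π² = 9.382×10¹² × (2.141×10⁵)² / 39.48 = 1.089×10²² m³.
a = 2.217×10⁷ m = 22167 km.
Altitude h = a − R = 22167 − 2184 = 19983 km.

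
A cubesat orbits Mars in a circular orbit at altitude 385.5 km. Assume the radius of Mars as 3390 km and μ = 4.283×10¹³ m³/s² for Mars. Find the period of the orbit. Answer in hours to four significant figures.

T ≈ 1.956 hours

r = 3390 + 385.5 = 3775.5 km = 3.7755×10⁶ m.
Kepler's third law: T = 2π√(r³/μ) = 2π√((3.776×10⁶)³ / 4.283×10¹³).
r³/μ = 1.257×10⁶ s², so T = 2π × 1.121×10³ = 7.043×10³ s.
Converting: 7.043×10³ s ÷ 3600 = 1.956 hours.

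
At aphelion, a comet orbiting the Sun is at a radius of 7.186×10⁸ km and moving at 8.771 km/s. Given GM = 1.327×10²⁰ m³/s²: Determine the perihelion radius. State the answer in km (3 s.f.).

r_a = 7.186×10¹¹ m.
Specific energy ε = v²/2 − μ/r = -1.462×10⁸ J/kg, so a = −μ/(2ε) = 4.538×10¹¹ m.
The apsides satisfy r_p + r_a = 2a, so the perihelion radius is 2a − r_a = 1.891×10¹¹ m = 1.8906×10⁸ km.

perihelion radius ≈ 1.89×10⁸ km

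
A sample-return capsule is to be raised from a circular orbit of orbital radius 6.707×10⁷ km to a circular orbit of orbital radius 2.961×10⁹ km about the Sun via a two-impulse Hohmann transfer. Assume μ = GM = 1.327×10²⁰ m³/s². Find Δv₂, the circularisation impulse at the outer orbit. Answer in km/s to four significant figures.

Δv ≈ 5.285 km/s

r₁ = 6.707×10⁷ km = 6.707×10¹⁰ m.
r₂ = 2.961×10⁹ km = 2.961×10¹² m.
Transfer ellipse a_t = (r₁ + r₂)/2 = 1.514×10¹² m.
At r₁: circular v_c1 = √(μ/r₁) = 44480 m/s; transfer-perihelion v_p = √[μ(2/r₁ − 1/a_t)] = 62200 m/s.
At r₂: circular v_c2 = √(μ/r₂) = 6694 m/s; transfer-aphelion v_a = √[μ(2/r₂ − 1/a_t)] = 1409 m/s.
Δv₂ = v_c2 − v_a = 5285 m/s.
= 5.285 km/s.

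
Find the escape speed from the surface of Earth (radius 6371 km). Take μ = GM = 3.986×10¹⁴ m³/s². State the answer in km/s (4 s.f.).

r = R = 6.371×10⁶ m.
Escape speed v_esc = √(2μ/r) = √(2 × 3.986×10¹⁴ / 6.371×10⁶) = √(1.251×10⁸) = 11190 m/s.
= 11.19 km/s.

v_esc ≈ 11.19 km/s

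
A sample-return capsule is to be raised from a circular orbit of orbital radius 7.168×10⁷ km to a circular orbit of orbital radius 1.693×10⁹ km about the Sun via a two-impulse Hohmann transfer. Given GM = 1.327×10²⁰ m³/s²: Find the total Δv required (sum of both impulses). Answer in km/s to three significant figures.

r₁ = 7.168×10⁷ km = 7.168×10¹⁰ m.
r₂ = 1.693×10⁹ km = 1.693×10¹² m.
Transfer ellipse a_t = (r₁ + r₂)/2 = 8.823×10¹¹ m.
At r₁: circular v_c1 = √(μ/r₁) = 43030 m/s; transfer-perihelion v_p = √[μ(2/r₁ − 1/a_t)] = 59600 m/s.
Δv₁ = v_p − v_c1 = 16570 m/s.
At r₂: circular v_c2 = √(μ/r₂) = 8853 m/s; transfer-aphelion v_a = √[μ(2/r₂ − 1/a_t)] = 2523 m/s.
Δv₂ = v_c2 − v_a = 6330 m/s.
Total Δv = Δv₁ + Δv₂ = 22900 m/s = 22.90 km/s.

Δv_total ≈ 22.9 km/s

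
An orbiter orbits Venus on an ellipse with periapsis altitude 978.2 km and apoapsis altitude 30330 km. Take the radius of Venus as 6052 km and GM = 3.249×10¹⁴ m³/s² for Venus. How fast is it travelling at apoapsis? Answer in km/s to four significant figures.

v ≈ 1.701 km/s

r_p = 6052 + 978.2 = 7030.2 km = 7.0302×10⁶ m.
r_a = 6052 + 30330 = 36382 km = 3.6382×10⁷ m.
Semi-major axis a = (r_p + r_a)/2 = 21706 km = 2.171×10⁷ m.
Vis-viva: v² = μ(2/r − 1/a) = 3.249×10¹⁴ × (5.497×10⁻⁸ − 4.607×10⁻⁸) = 2.892×10⁶ m²/s².
v = 1701 m/s = 1.701 km/s.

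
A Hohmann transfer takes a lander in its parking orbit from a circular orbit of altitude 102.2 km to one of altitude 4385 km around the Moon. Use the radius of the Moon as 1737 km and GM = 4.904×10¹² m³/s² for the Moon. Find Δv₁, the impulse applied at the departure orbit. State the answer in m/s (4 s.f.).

r₁ = 1737 + 102.2 = 1839.2 km = 1.8392×10⁶ m.
r₂ = 1737 + 4385 = 6122.0 km = 6.1220×10⁶ m.
Transfer ellipse a_t = (r₁ + r₂)/2 = 3.981×10⁶ m.
At r₁: circular v_c1 = √(μ/r₁) = 1633 m/s; transfer-perilune v_p = √[μ(2/r₁ − 1/a_t)] = 2025 m/s.
Δv₁ = v_p − v_c1 = 392.1 m/s.

Δv ≈ 392.1 m/s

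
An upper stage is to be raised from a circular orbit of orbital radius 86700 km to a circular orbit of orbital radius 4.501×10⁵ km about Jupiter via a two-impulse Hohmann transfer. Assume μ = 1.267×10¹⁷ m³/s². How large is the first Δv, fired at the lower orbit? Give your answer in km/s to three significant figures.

Δv ≈ 11.3 km/s

r₁ = 86700 km = 8.670×10⁷ m.
r₂ = 4.501×10⁵ km = 4.501×10⁸ m.
Transfer ellipse a_t = (r₁ + r₂)/2 = 2.684×10⁸ m.
At r₁: circular v_c1 = √(μ/r₁) = 38230 m/s; transfer-perijove v_p = √[μ(2/r₁ − 1/a_t)] = 49500 m/s.
Δv₁ = v_p − v_c1 = 11280 m/s.
= 11.28 km/s.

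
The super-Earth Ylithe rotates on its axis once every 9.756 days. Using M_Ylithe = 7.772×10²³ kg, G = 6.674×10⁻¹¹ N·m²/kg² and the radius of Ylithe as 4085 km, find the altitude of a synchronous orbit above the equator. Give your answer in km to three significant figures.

h_sync ≈ 93600 km

μ = GM = 6.674×10⁻¹¹ × 7.772×10²³ = 5.187×10¹³ m³/s².
T = 9.756 days = 8.429×10⁵ s.
A synchronous orbit has period T, so by Kepler's third law a = (μT²/4π²)^(1/3).
μT²/4π² = 5.187×10¹³ × (8.429×10⁵)² / 39.48 = 9.335×10²³ m³.
a = 9.773×10⁷ m = 97733 km.
Altitude h = a − R = 97733 − 4085 = 93648 km.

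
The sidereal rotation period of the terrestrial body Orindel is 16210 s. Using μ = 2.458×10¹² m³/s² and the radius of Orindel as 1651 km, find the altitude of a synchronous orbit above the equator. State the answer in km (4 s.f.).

h_sync ≈ 887.6 km

A synchronous orbit has period T, so by Kepler's third law a = (μT²/4π²)^(1/3).
μT²/4π² = 2.458×10¹² × (1.621×10⁴)² / 39.48 = 1.636×10¹⁹ m³.
a = 2.539×10⁶ m = 2538.6 km.
Altitude h = a − R = 2538.6 − 1651 = 887.61 km.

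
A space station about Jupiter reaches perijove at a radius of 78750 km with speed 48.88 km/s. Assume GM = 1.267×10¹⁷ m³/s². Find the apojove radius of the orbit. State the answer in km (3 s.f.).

apojove radius ≈ 2.27×10⁵ km

r_p = 7.875×10⁷ m.
Specific energy ε = v²/2 − μ/r = -4.143×10⁸ J/kg, so a = −μ/(2ε) = 1.529×10⁸ m.
The apsides satisfy r_p + r_a = 2a, so the apojove radius is 2a − r_p = 2.271×10⁸ m = 2.2710×10⁵ km.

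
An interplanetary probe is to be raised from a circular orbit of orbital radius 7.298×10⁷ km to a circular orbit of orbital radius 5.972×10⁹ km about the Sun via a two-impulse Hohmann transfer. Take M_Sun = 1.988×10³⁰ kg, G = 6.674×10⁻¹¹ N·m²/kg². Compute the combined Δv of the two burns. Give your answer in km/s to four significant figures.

Δv_total ≈ 21.28 km/s

μ = GM = 6.674×10⁻¹¹ × 1.988×10³⁰ = 1.327×10²⁰ m³/s².
r₁ = 7.298×10⁷ km = 7.298×10¹⁰ m.
r₂ = 5.972×10⁹ km = 5.972×10¹² m.
Transfer ellipse a_t = (r₁ + r₂)/2 = 3.022×10¹² m.
At r₁: circular v_c1 = √(μ/r₁) = 42640 m/s; transfer-perihelion v_p = √[μ(2/r₁ − 1/a_t)] = 59930 m/s.
Δv₁ = v_p − v_c1 = 17300 m/s.
At r₂: circular v_c2 = √(μ/r₂) = 4713 m/s; transfer-aphelion v_a = √[μ(2/r₂ − 1/a_t)] = 732.4 m/s.
Δv₂ = v_c2 − v_a = 3981 m/s.
Total Δv = Δv₁ + Δv₂ = 21280 m/s = 21.28 km/s.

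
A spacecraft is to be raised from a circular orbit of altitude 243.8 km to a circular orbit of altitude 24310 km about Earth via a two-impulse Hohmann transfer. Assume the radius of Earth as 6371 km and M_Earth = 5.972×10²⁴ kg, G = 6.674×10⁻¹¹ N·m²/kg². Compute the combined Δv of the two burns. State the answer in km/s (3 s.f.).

Δv_total ≈ 3.65 km/s

μ = GM = 6.674×10⁻¹¹ × 5.972×10²⁴ = 3.986×10¹⁴ m³/s².
r₁ = 6371 + 243.8 = 6614.8 km = 6.6148×10⁶ m.
r₂ = 6371 + 24310 = 30681 km = 3.0681×10⁷ m.
Transfer ellipse a_t = (r₁ + r₂)/2 = 1.865×10⁷ m.
At r₁: circular v_c1 = √(μ/r₁) = 7762 m/s; transfer-perigee v_p = √[μ(2/r₁ − 1/a_t)] = 9957 m/s.
Δv₁ = v_p − v_c1 = 2194 m/s.
At r₂: circular v_c2 = √(μ/r₂) = 3604 m/s; transfer-apogee v_a = √[μ(2/r₂ − 1/a_t)] = 2147 m/s.
Δv₂ = v_c2 − v_a = 1458 m/s.
Total Δv = Δv₁ + Δv₂ = 3652 m/s = 3.652 km/s.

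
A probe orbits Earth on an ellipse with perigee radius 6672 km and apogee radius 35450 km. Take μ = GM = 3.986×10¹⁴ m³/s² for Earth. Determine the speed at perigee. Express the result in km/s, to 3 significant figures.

v ≈ 10.0 km/s

Semi-major axis a = (r_p + r_a)/2 = 21061 km = 2.106×10⁷ m.
Vis-viva: v² = μ(2/r − 1/a) = 3.986×10¹⁴ × (2.998×10⁻⁷ − 4.748×10⁻⁸) = 1.006×10⁸ m²/s².
v = 10030 m/s = 10.03 km/s.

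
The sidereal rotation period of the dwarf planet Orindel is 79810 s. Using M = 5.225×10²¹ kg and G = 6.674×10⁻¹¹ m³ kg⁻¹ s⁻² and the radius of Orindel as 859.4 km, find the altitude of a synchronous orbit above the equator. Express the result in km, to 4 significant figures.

μ = GM = 6.674×10⁻¹¹ × 5.225×10²¹ = 3.487×10¹¹ m³/s².
A synchronous orbit has period T, so by Kepler's third law a = (μT²/4π²)^(1/3).
μT²/4π² = 3.487×10¹¹ × (7.981×10⁴)² / 39.48 = 5.626×10¹⁹ m³.
a = 3.832×10⁶ m = 3831.9 km.
Altitude h = a − R = 3831.9 − 859.4 = 2972.5 km.

h_sync ≈ 2972 km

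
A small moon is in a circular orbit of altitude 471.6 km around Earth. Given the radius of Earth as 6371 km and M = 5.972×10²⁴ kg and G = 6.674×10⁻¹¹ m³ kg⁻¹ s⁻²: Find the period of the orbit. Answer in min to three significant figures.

T ≈ 93.9 min

μ = GM = 6.674×10⁻¹¹ × 5.972×10²⁴ = 3.986×10¹⁴ m³/s².
r = 6371 + 471.6 = 6842.6 km = 6.8426×10⁶ m.
Kepler's third law: T = 2π√(r³/μ) = 2π√((6.843×10⁶)³ / 3.986×10¹⁴).
r³/μ = 8.038×10⁵ s², so T = 2π × 8.966×10² = 5.633×10³ s.
Converting: 5.633×10³ s ÷ 60.00 = 93.89 min.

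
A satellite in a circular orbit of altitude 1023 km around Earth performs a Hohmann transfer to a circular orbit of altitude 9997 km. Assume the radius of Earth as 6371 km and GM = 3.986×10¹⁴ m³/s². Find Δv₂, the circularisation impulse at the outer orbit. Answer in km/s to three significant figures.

Δv ≈ 1.04 km/s

r₁ = 6371 + 1023 = 7394.0 km = 7.3940×10⁶ m.
r₂ = 6371 + 9997 = 16368 km = 1.6368×10⁷ m.
Transfer ellipse a_t = (r₁ + r₂)/2 = 1.188×10⁷ m.
At r₁: circular v_c1 = √(μ/r₁) = 7342 m/s; transfer-perigee v_p = √[μ(2/r₁ − 1/a_t)] = 8618 m/s.
At r₂: circular v_c2 = √(μ/r₂) = 4935 m/s; transfer-apogee v_a = √[μ(2/r₂ − 1/a_t)] = 3893 m/s.
Δv₂ = v_c2 − v_a = 1042 m/s.
= 1.042 km/s.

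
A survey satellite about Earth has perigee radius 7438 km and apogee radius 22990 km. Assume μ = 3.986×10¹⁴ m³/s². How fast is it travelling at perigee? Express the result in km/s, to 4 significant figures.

v ≈ 8.999 km/s

Semi-major axis a = (r_p + r_a)/2 = 15214 km = 1.521×10⁷ m.
Vis-viva: v² = μ(2/r − 1/a) = 3.986×10¹⁴ × (2.689×10⁻⁷ − 6.573×10⁻⁸) = 8.098×10⁷ m²/s².
v = 8999 m/s = 8.999 km/s.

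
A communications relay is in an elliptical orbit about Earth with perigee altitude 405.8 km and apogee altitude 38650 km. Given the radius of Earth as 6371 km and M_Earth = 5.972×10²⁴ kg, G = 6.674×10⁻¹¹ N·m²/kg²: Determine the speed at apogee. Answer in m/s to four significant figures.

μ = GM = 6.674×10⁻¹¹ × 5.972×10²⁴ = 3.986×10¹⁴ m³/s².
r_p = 6371 + 405.8 = 6776.8 km = 6.7768×10⁶ m.
r_a = 6371 + 38650 = 45021 km = 4.5021×10⁷ m.
Semi-major axis a = (r_p + r_a)/2 = 25899 km = 2.590×10⁷ m.
Vis-viva: v² = μ(2/r − 1/a) = 3.986×10¹⁴ × (4.442×10⁻⁸ − 3.861×10⁻⁸) = 2.317×10⁶ m²/s².
v = 1522 m/s.

v ≈ 1522 m/s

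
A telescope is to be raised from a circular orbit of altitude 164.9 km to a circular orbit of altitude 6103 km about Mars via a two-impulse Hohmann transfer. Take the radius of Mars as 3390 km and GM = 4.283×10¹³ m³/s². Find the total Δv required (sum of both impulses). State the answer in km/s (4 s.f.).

r₁ = 3390 + 164.9 = 3554.9 km = 3.5549×10⁶ m.
r₂ = 3390 + 6103 = 9493.0 km = 9.4930×10⁶ m.
Transfer ellipse a_t = (r₁ + r₂)/2 = 6.524×10⁶ m.
At r₁: circular v_c1 = √(μ/r₁) = 3471 m/s; transfer-periapsis v_p = √[μ(2/r₁ − 1/a_t)] = 4187 m/s.
Δv₁ = v_p − v_c1 = 716.0 m/s.
At r₂: circular v_c2 = √(μ/r₂) = 2124 m/s; transfer-apoapsis v_a = √[μ(2/r₂ − 1/a_t)] = 1568 m/s.
Δv₂ = v_c2 − v_a = 556.1 m/s.
Total Δv = Δv₁ + Δv₂ = 1272 m/s = 1.272 km/s.

Δv_total ≈ 1.272 km/s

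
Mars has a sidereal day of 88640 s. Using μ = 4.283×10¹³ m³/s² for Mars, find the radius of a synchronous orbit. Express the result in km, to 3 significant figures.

r_sync ≈ 20400 km

A synchronous orbit has period T, so by Kepler's third law a = (μT²/4π²)^(1/3).
μT²/4π² = 4.283×10¹³ × (8.864×10⁴)² / 39.48 = 8.524×10²¹ m³.
a = 2.043×10⁷ m = 20428 km.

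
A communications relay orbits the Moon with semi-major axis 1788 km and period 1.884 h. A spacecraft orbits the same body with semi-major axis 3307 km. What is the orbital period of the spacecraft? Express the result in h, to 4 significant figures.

T₂ ≈ 4.739 h

Kepler's third law: T² ∝ a³, so T₂ = T₁ (a₂/a₁)^(3/2).
a₂/a₁ = 1.850, (a₂/a₁)^(3/2) = 2.515.
T₂ = 1.884 × 2.515 = 4.739 h.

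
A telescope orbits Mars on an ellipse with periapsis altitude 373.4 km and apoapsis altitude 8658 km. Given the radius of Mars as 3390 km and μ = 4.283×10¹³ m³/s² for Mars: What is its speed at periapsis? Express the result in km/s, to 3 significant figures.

v ≈ 4.16 km/s

r_p = 3390 + 373.4 = 3763.4 km = 3.7634×10⁶ m.
r_a = 3390 + 8658 = 12048 km = 1.2048×10⁷ m.
Semi-major axis a = (r_p + r_a)/2 = 7905.7 km = 7.906×10⁶ m.
Vis-viva: v² = μ(2/r − 1/a) = 4.283×10¹³ × (5.314×10⁻⁷ − 1.265×10⁻⁷) = 1.734×10⁷ m²/s².
v = 4165 m/s = 4.165 km/s.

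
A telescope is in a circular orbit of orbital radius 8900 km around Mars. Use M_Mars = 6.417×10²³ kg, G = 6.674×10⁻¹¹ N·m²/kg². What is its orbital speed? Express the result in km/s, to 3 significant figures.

v ≈ 2.19 km/s

μ = GM = 6.674×10⁻¹¹ × 6.417×10²³ = 4.283×10¹³ m³/s².
r = 8900 km = 8.900×10⁶ m.
For a circular orbit v = √(μ/r) = √(4.283×10¹³ / 8.900×10⁶) = √(4.812×10⁶) = 2194 m/s.
That is 2.194 km/s.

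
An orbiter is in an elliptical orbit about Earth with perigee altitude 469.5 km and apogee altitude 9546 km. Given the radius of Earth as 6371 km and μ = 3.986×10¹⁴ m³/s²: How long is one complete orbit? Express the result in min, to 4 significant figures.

T ≈ 201.3 min

r_p = 6371 + 469.5 = 6840.5 km = 6.8405×10⁶ m.
r_a = 6371 + 9546 = 15917 km = 1.5917×10⁷ m.
Semi-major axis a = (r_p + r_a)/2 = (6840.5 + 15917)/2 = 11379 km = 1.138×10⁷ m.
By Kepler's third law T = 2π√(a³/μ) = 2π × 1.923×10³ = 1.208×10⁴ s.
= 201.3 min.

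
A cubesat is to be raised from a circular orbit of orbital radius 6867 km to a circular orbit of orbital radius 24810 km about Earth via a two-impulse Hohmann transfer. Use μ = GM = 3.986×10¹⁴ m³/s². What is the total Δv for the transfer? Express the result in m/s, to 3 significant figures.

r₁ = 6867 km = 6.867×10⁶ m.
r₂ = 24810 km = 2.481×10⁷ m.
Transfer ellipse a_t = (r₁ + r₂)/2 = 1.584×10⁷ m.
At r₁: circular v_c1 = √(μ/r₁) = 7619 m/s; transfer-perigee v_p = √[μ(2/r₁ − 1/a_t)] = 9535 m/s.
Δv₁ = v_p − v_c1 = 1917 m/s.
At r₂: circular v_c2 = √(μ/r₂) = 4008 m/s; transfer-apogee v_a = √[μ(2/r₂ − 1/a_t)] = 2639 m/s.
Δv₂ = v_c2 − v_a = 1369 m/s.
Total Δv = Δv₁ + Δv₂ = 3286 m/s.

Δv_total ≈ 3290 m/s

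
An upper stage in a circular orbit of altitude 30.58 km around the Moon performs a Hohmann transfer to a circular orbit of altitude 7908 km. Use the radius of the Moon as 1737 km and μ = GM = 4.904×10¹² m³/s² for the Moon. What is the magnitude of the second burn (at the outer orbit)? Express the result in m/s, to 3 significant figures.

r₁ = 1737 + 30.58 = 1767.6 km = 1.7676×10⁶ m.
r₂ = 1737 + 7908 = 9645.0 km = 9.6450×10⁶ m.
Transfer ellipse a_t = (r₁ + r₂)/2 = 5.706×10⁶ m.
At r₁: circular v_c1 = √(μ/r₁) = 1666 m/s; transfer-perilune v_p = √[μ(2/r₁ − 1/a_t)] = 2166 m/s.
At r₂: circular v_c2 = √(μ/r₂) = 713.1 m/s; transfer-apolune v_a = √[μ(2/r₂ − 1/a_t)] = 396.9 m/s.
Δv₂ = v_c2 − v_a = 316.2 m/s.

Δv ≈ 316 m/s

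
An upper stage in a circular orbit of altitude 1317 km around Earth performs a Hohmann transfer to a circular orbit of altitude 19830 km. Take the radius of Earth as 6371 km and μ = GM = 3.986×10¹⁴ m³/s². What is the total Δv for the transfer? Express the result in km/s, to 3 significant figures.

r₁ = 6371 + 1317 = 7688.0 km = 7.6880×10⁶ m.
r₂ = 6371 + 19830 = 26201 km = 2.6201×10⁷ m.
Transfer ellipse a_t = (r₁ + r₂)/2 = 1.694×10⁷ m.
At r₁: circular v_c1 = √(μ/r₁) = 7200 m/s; transfer-perigee v_p = √[μ(2/r₁ − 1/a_t)] = 8954 m/s.
Δv₁ = v_p − v_c1 = 1753 m/s.
At r₂: circular v_c2 = √(μ/r₂) = 3900 m/s; transfer-apogee v_a = √[μ(2/r₂ − 1/a_t)] = 2627 m/s.
Δv₂ = v_c2 − v_a = 1273 m/s.
Total Δv = Δv₁ + Δv₂ = 3026 m/s = 3.026 km/s.

Δv_total ≈ 3.03 km/s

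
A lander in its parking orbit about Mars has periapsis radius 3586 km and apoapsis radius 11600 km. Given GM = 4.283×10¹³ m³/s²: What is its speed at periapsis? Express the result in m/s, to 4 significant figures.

v ≈ 4272 m/s

Semi-major axis a = (r_p + r_a)/2 = 7593.0 km = 7.593×10⁶ m.
Vis-viva: v² = μ(2/r − 1/a) = 4.283×10¹³ × (5.577×10⁻⁷ − 1.317×10⁻⁷) = 1.825×10⁷ m²/s².
v = 4272 m/s.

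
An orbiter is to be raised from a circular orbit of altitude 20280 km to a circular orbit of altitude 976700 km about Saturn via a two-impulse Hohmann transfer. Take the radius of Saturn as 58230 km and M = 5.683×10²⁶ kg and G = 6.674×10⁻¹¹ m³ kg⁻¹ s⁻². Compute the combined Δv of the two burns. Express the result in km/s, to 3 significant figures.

Δv_total ≈ 11.8 km/s

μ = GM = 6.674×10⁻¹¹ × 5.683×10²⁶ = 3.793×10¹⁶ m³/s².
r₁ = 58230 + 20280 = 78510 km = 7.8510×10⁷ m.
r₂ = 58230 + 976700 = 1034900 km = 1.0349×10⁹ m.
Transfer ellipse a_t = (r₁ + r₂)/2 = 5.567×10⁸ m.
At r₁: circular v_c1 = √(μ/r₁) = 21980 m/s; transfer-perikrone v_p = √[μ(2/r₁ − 1/a_t)] = 29970 m/s.
Δv₁ = v_p − v_c1 = 7988 m/s.
At r₂: circular v_c2 = √(μ/r₂) = 6054 m/s; transfer-apokrone v_a = √[μ(2/r₂ − 1/a_t)] = 2273 m/s.
Δv₂ = v_c2 − v_a = 3780 m/s.
Total Δv = Δv₁ + Δv₂ = 11770 m/s = 11.77 km/s.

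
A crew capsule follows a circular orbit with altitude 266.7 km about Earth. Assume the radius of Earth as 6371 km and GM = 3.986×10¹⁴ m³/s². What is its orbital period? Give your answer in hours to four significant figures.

r = 6371 + 266.7 = 6637.7 km = 6.6377×10⁶ m.
Kepler's third law: T = 2π√(r³/μ) = 2π√((6.638×10⁶)³ / 3.986×10¹⁴).
r³/μ = 7.337×10⁵ s², so T = 2π × 8.566×10² = 5.382×10³ s.
Converting: 5.382×10³ s ÷ 3600 = 1.495 hours.

T ≈ 1.495 hours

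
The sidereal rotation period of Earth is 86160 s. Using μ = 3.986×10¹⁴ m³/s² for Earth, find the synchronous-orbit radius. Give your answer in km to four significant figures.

A synchronous orbit has period T, so by Kepler's third law a = (μT²/4π²)^(1/3).
μT²/4π² = 3.986×10¹⁴ × (8.616×10⁴)² / 39.48 = 7.495×10²² m³.
a = 4.216×10⁷ m = 42163 km.

r_sync ≈ 42160 km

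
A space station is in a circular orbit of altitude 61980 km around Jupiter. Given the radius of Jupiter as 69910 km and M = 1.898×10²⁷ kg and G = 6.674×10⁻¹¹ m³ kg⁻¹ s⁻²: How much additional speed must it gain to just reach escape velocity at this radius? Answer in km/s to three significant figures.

Δv ≈ 12.8 km/s

μ = GM = 6.674×10⁻¹¹ × 1.898×10²⁷ = 1.267×10¹⁷ m³/s².
r = 69910 + 61980 = 131890 km = 1.3189×10⁸ m.
Circular speed v_c = √(μ/r) = 30990 m/s.
Escape speed v_esc = √(2μ/r) = √2 × v_c = 43830 m/s.
Δv = v_esc − v_c = 12840 m/s = 12.84 km/s.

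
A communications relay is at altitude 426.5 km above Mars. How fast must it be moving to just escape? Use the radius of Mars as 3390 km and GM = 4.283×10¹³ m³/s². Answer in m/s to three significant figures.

v_esc ≈ 4740 m/s

r = 3390 + 426.5 = 3816.5 km = 3.8165×10⁶ m.
Escape speed v_esc = √(2μ/r) = √(2 × 4.283×10¹³ / 3.816×10⁶) = √(2.244×10⁷) = 4738 m/s.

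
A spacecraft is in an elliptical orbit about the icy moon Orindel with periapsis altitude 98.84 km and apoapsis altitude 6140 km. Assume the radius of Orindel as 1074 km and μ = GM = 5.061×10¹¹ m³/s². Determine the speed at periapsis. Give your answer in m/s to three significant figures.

r_p = 1074 + 98.84 = 1172.8 km = 1.1728×10⁶ m.
r_a = 1074 + 6140 = 7214.0 km = 7.2140×10⁶ m.
Semi-major axis a = (r_p + r_a)/2 = 4193.4 km = 4.193×10⁶ m.
Vis-viva: v² = μ(2/r − 1/a) = 5.061×10¹¹ × (1.705×10⁻⁶ − 2.385×10⁻⁷) = 7.423×10⁵ m²/s².
v = 861.6 m/s.

v ≈ 862 m/s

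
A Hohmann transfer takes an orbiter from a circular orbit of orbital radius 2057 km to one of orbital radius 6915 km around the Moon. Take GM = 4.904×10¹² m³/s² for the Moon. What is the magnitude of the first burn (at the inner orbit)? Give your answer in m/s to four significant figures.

r₁ = 2057 km = 2.057×10⁶ m.
r₂ = 6915 km = 6.915×10⁶ m.
Transfer ellipse a_t = (r₁ + r₂)/2 = 4.486×10⁶ m.
At r₁: circular v_c1 = √(μ/r₁) = 1544 m/s; transfer-perilune v_p = √[μ(2/r₁ − 1/a_t)] = 1917 m/s.
Δv₁ = v_p − v_c1 = 373.0 m/s.

Δv ≈ 373.0 m/s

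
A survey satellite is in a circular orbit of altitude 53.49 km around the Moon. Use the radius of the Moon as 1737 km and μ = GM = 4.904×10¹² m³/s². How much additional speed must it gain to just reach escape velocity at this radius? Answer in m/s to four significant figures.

r = 1737 + 53.49 = 1790.5 km = 1.7905×10⁶ m.
Circular speed v_c = √(μ/r) = 1655 m/s.
Escape speed v_esc = √(2μ/r) = √2 × v_c = 2340 m/s.
Δv = v_esc − v_c = 685.5 m/s.

Δv ≈ 685.5 m/s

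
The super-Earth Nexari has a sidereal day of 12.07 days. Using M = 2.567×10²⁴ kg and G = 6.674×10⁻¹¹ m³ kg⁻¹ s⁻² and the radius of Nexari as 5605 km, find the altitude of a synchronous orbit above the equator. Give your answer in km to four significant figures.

μ = GM = 6.674×10⁻¹¹ × 2.567×10²⁴ = 1.713×10¹⁴ m³/s².
T = 12.07 days = 1.043×10⁶ s.
A synchronous orbit has period T, so by Kepler's third law a = (μT²/4π²)^(1/3).
μT²/4π² = 1.713×10¹⁴ × (1.043×10⁶)² / 39.48 = 4.719×10²⁴ m³.
a = 1.677×10⁸ m = 1.6774×10⁵ km.
Altitude h = a − R = 1.6774×10⁵ − 5605 = 1.6213×10⁵ km.

h_sync ≈ 1.621×10⁵ km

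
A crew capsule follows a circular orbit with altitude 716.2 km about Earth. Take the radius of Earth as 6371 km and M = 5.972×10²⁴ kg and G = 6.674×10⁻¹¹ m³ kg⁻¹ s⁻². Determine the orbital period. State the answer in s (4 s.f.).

μ = GM = 6.674×10⁻¹¹ × 5.972×10²⁴ = 3.986×10¹⁴ m³/s².
r = 6371 + 716.2 = 7087.2 km = 7.0872×10⁶ m.
Kepler's third law: T = 2π√(r³/μ) = 2π√((7.087×10⁶)³ / 3.986×10¹⁴).
r³/μ = 8.931×10⁵ s², so T = 2π × 9.451×10² = 5.938×10³ s.

T ≈ 5938 s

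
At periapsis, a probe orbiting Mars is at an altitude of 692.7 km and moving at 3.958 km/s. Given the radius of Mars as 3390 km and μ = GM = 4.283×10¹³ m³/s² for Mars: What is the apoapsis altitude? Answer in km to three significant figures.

r_p = 3390 + 692.7 = 4082.7 km = 4.083×10⁶ m.
Specific energy ε = v²/2 − μ/r = -2.658×10⁶ J/kg, so a = −μ/(2ε) = 8.058×10⁶ m.
The apsides satisfy r_p + r_a = 2a, so the apoapsis radius is 2a − r_p = 1.203×10⁷ m = 12033 km.
Apoapsis altitude = 12033 − 3390 = 8642.6 km.

apoapsis altitude ≈ 8640 km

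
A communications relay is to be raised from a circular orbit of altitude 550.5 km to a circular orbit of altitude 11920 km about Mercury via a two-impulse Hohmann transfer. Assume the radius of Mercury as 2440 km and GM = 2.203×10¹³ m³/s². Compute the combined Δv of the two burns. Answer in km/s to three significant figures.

Δv_total ≈ 1.29 km/s

r₁ = 2440 + 550.5 = 2990.5 km = 2.9905×10⁶ m.
r₂ = 2440 + 11920 = 14360 km = 1.4360×10⁷ m.
Transfer ellipse a_t = (r₁ + r₂)/2 = 8.675×10⁶ m.
At r₁: circular v_c1 = √(μ/r₁) = 2714 m/s; transfer-periherm v_p = √[μ(2/r₁ − 1/a_t)] = 3492 m/s.
Δv₁ = v_p − v_c1 = 777.8 m/s.
At r₂: circular v_c2 = √(μ/r₂) = 1239 m/s; transfer-apoherm v_a = √[μ(2/r₂ − 1/a_t)] = 727.2 m/s.
Δv₂ = v_c2 − v_a = 511.4 m/s.
Total Δv = Δv₁ + Δv₂ = 1289 m/s = 1.289 km/s.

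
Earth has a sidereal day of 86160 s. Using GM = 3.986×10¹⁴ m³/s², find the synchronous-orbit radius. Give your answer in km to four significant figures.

A synchronous orbit has period T, so by Kepler's third law a = (μT²/4π²)^(1/3).
μT²/4π² = 3.986×10¹⁴ × (8.616×10⁴)² / 39.48 = 7.495×10²² m³.
a = 4.216×10⁷ m = 42163 km.

r_sync ≈ 42160 km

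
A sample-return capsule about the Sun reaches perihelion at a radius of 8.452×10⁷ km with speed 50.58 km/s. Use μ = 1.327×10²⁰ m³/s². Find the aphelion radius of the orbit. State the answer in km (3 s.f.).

aphelion radius ≈ 3.72×10⁸ km

r_p = 8.452×10¹⁰ m.
Specific energy ε = v²/2 − μ/r = -2.909×10⁸ J/kg, so a = −μ/(2ε) = 2.281×10¹¹ m.
The apsides satisfy r_p + r_a = 2a, so the aphelion radius is 2a − r_p = 3.717×10¹¹ m = 3.7169×10⁸ km.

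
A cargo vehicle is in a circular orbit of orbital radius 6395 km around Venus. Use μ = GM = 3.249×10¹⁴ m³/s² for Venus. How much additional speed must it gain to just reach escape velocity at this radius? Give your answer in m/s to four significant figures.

Δv ≈ 2952 m/s

r = 6395 km = 6.395×10⁶ m.
Circular speed v_c = √(μ/r) = 7128 m/s.
Escape speed v_esc = √(2μ/r) = √2 × v_c = 10080 m/s.
Δv = v_esc − v_c = 2952 m/s.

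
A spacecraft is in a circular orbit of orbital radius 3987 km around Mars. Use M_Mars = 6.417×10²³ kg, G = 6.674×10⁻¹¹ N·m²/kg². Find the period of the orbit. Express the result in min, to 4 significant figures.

μ = GM = 6.674×10⁻¹¹ × 6.417×10²³ = 4.283×10¹³ m³/s².
r = 3987 km = 3.987×10⁶ m.
Kepler's third law: T = 2π√(r³/μ) = 2π√((3.987×10⁶)³ / 4.283×10¹³).
r³/μ = 1.480×10⁶ s², so T = 2π × 1.216×10³ = 7.643×10³ s.
Converting: 7.643×10³ s ÷ 60.00 = 127.4 min.

T ≈ 127.4 min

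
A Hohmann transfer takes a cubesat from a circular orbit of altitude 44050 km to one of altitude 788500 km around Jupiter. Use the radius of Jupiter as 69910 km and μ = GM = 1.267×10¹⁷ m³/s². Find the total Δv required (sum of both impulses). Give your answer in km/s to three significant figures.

Δv_total ≈ 17.2 km/s

r₁ = 69910 + 44050 = 113960 km = 1.1396×10⁸ m.
r₂ = 69910 + 788500 = 858410 km = 8.5841×10⁸ m.
Transfer ellipse a_t = (r₁ + r₂)/2 = 4.862×10⁸ m.
At r₁: circular v_c1 = √(μ/r₁) = 33340 m/s; transfer-perijove v_p = √[μ(2/r₁ − 1/a_t)] = 44310 m/s.
Δv₁ = v_p − v_c1 = 10960 m/s.
At r₂: circular v_c2 = √(μ/r₂) = 12150 m/s; transfer-apojove v_a = √[μ(2/r₂ − 1/a_t)] = 5882 m/s.
Δv₂ = v_c2 − v_a = 6267 m/s.
Total Δv = Δv₁ + Δv₂ = 17230 m/s = 17.23 km/s.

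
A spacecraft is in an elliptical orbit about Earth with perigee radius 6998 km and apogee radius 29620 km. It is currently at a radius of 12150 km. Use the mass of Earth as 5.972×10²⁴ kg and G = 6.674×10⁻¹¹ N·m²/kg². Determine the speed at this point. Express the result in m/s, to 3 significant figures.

μ = GM = 6.674×10⁻¹¹ × 5.972×10²⁴ = 3.986×10¹⁴ m³/s².
Semi-major axis a = (r_p + r_a)/2 = 18309 km = 1.831×10⁷ m.
Vis-viva: v² = μ(2/r − 1/a) = 3.986×10¹⁴ × (1.646×10⁻⁷ − 5.462×10⁻⁸) = 4.384×10⁷ m²/s².
v = 6621 m/s.

v ≈ 6620 m/s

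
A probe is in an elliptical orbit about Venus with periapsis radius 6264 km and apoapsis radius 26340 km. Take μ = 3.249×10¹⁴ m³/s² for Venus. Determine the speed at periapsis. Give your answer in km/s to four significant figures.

Semi-major axis a = (r_p + r_a)/2 = 16302 km = 1.630×10⁷ m.
Vis-viva: v² = μ(2/r − 1/a) = 3.249×10¹⁴ × (3.193×10⁻⁷ − 6.134×10⁻⁸) = 8.381×10⁷ m²/s².
v = 9155 m/s = 9.155 km/s.

v ≈ 9.155 km/s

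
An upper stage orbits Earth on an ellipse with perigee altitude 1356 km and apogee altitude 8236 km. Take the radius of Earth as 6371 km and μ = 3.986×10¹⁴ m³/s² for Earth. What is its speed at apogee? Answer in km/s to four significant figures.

v ≈ 4.345 km/s

r_p = 6371 + 1356 = 7727.0 km = 7.7270×10⁶ m.
r_a = 6371 + 8236 = 14607 km = 1.4607×10⁷ m.
Semi-major axis a = (r_p + r_a)/2 = 11167 km = 1.117×10⁷ m.
Vis-viva: v² = μ(2/r − 1/a) = 3.986×10¹⁴ × (1.369×10⁻⁷ − 8.955×10⁻⁸) = 1.888×10⁷ m²/s².
v = 4345 m/s = 4.345 km/s.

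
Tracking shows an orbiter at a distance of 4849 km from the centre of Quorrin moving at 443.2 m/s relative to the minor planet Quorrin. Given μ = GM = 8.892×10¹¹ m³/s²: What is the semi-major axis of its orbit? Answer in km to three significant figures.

r = 4.849×10⁶ m.
Vis-viva rearranged: 1/a = 2/r − v²/μ = 4.125×10⁻⁷ − 2.209×10⁻⁷ = 1.916×10⁻⁷ m⁻¹.
a = 5.220×10⁶ m = 5220.5 km.

a ≈ 5220 km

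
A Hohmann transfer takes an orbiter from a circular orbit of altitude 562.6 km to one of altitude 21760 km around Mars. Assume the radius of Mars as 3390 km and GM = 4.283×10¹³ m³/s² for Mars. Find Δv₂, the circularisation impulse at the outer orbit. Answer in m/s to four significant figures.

r₁ = 3390 + 562.6 = 3952.6 km = 3.9526×10⁶ m.
r₂ = 3390 + 21760 = 25150 km = 2.5150×10⁷ m.
Transfer ellipse a_t = (r₁ + r₂)/2 = 1.455×10⁷ m.
At r₁: circular v_c1 = √(μ/r₁) = 3292 m/s; transfer-periapsis v_p = √[μ(2/r₁ − 1/a_t)] = 4328 m/s.
At r₂: circular v_c2 = √(μ/r₂) = 1305 m/s; transfer-apoapsis v_a = √[μ(2/r₂ − 1/a_t)] = 680.1 m/s.
Δv₂ = v_c2 − v_a = 624.8 m/s.

Δv ≈ 624.8 m/s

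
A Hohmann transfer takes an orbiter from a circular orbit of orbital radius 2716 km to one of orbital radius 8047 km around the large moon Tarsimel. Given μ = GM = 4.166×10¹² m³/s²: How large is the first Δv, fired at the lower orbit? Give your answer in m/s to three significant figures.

r₁ = 2716 km = 2.716×10⁶ m.
r₂ = 8047 km = 8.047×10⁶ m.
Transfer ellipse a_t = (r₁ + r₂)/2 = 5.382×10⁶ m.
At r₁: circular v_c1 = √(μ/r₁) = 1238 m/s; transfer-periapsis v_p = √[μ(2/r₁ − 1/a_t)] = 1514 m/s.
Δv₁ = v_p − v_c1 = 276.0 m/s.

Δv ≈ 276 m/s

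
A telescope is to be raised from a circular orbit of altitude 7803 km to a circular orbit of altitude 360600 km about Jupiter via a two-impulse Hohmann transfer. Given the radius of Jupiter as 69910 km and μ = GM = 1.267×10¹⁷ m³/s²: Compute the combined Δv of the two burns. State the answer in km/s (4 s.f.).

Δv_total ≈ 19.85 km/s

r₁ = 69910 + 7803 = 77713 km = 7.7713×10⁷ m.
r₂ = 69910 + 360600 = 430510 km = 4.3051×10⁸ m.
Transfer ellipse a_t = (r₁ + r₂)/2 = 2.541×10⁸ m.
At r₁: circular v_c1 = √(μ/r₁) = 40380 m/s; transfer-perijove v_p = √[μ(2/r₁ − 1/a_t)] = 52560 m/s.
Δv₁ = v_p − v_c1 = 12180 m/s.
At r₂: circular v_c2 = √(μ/r₂) = 17160 m/s; transfer-apojove v_a = √[μ(2/r₂ − 1/a_t)] = 9487 m/s.
Δv₂ = v_c2 − v_a = 7668 m/s.
Total Δv = Δv₁ + Δv₂ = 19850 m/s = 19.85 km/s.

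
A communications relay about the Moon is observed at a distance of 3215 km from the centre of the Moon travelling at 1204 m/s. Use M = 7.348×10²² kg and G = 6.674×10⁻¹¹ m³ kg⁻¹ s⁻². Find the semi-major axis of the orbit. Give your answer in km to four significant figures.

μ = GM = 6.674×10⁻¹¹ × 7.348×10²² = 4.904×10¹² m³/s².
r = 3.215×10⁶ m.
Specific orbital energy ε = v²/2 − μ/r = (1204)²/2 − 4.904×10¹²/3.215×10⁶ = -8.006×10⁵ J/kg.
Since ε = −μ/(2a), a = −μ/(2ε) = 3.063×10⁶ m = 3062.9 km.

a ≈ 3063 km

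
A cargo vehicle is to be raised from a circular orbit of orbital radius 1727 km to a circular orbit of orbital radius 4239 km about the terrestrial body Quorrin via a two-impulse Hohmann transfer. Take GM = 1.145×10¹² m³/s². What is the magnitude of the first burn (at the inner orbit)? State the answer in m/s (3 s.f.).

Δv ≈ 156 m/s

r₁ = 1727 km = 1.727×10⁶ m.
r₂ = 4239 km = 4.239×10⁶ m.
Transfer ellipse a_t = (r₁ + r₂)/2 = 2.983×10⁶ m.
At r₁: circular v_c1 = √(μ/r₁) = 814.2 m/s; transfer-periapsis v_p = √[μ(2/r₁ − 1/a_t)] = 970.6 m/s.
Δv₁ = v_p − v_c1 = 156.4 m/s.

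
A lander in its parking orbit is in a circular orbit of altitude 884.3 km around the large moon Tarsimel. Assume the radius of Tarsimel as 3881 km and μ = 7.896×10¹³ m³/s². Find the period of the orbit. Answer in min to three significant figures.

T ≈ 123 min

r = 3881 + 884.3 = 4765.3 km = 4.7653×10⁶ m.
Kepler's third law: T = 2π√(r³/μ) = 2π√((4.765×10⁶)³ / 7.896×10¹³).
r³/μ = 1.370×10⁶ s², so T = 2π × 1.171×10³ = 7.355×10³ s.
Converting: 7.355×10³ s ÷ 60.00 = 122.6 min.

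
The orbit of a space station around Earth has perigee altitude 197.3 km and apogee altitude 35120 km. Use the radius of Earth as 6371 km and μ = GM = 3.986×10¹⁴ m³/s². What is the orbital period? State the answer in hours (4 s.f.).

r_p = 6371 + 197.3 = 6568.3 km = 6.5683×10⁶ m.
r_a = 6371 + 35120 = 41491 km = 4.1491×10⁷ m.
Semi-major axis a = (r_p + r_a)/2 = (6568.3 + 41491)/2 = 24030 km = 2.403×10⁷ m.
By Kepler's third law T = 2π√(a³/μ) = 2π × 5.900×10³ = 3.707×10⁴ s.
= 10.30 hours.

T ≈ 10.30 hours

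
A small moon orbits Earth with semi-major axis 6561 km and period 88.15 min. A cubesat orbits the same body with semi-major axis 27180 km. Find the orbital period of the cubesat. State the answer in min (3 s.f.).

T₂ ≈ 743 min

Kepler's third law: T² ∝ a³, so T₂ = T₁ (a₂/a₁)^(3/2).
a₂/a₁ = 4.143, (a₂/a₁)^(3/2) = 8.432.
T₂ = 88.15 × 8.432 = 743.3 min.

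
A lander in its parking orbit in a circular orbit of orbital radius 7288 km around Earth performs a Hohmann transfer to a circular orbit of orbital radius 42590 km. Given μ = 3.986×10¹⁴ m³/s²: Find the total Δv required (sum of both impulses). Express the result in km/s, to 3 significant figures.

r₁ = 7288 km = 7.288×10⁶ m.
r₂ = 42590 km = 4.259×10⁷ m.
Transfer ellipse a_t = (r₁ + r₂)/2 = 2.494×10⁷ m.
At r₁: circular v_c1 = √(μ/r₁) = 7395 m/s; transfer-perigee v_p = √[μ(2/r₁ − 1/a_t)] = 9664 m/s.
Δv₁ = v_p − v_c1 = 2269 m/s.
At r₂: circular v_c2 = √(μ/r₂) = 3059 m/s; transfer-apogee v_a = √[μ(2/r₂ − 1/a_t)] = 1654 m/s.
Δv₂ = v_c2 − v_a = 1405 m/s.
Total Δv = Δv₁ + Δv₂ = 3675 m/s = 3.675 km/s.

Δv_total ≈ 3.67 km/s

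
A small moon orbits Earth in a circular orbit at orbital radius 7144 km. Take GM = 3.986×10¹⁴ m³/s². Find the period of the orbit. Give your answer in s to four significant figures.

r = 7144 km = 7.144×10⁶ m.
Kepler's third law: T = 2π√(r³/μ) = 2π√((7.144×10⁶)³ / 3.986×10¹⁴).
r³/μ = 9.147×10⁵ s², so T = 2π × 9.564×10² = 6.009×10³ s.

T ≈ 6009 s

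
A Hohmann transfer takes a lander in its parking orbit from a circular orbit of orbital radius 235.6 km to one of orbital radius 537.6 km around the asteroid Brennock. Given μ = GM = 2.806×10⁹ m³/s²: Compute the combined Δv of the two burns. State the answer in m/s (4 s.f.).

r₁ = 235.6 km = 2.356×10⁵ m.
r₂ = 537.6 km = 5.376×10⁵ m.
Transfer ellipse a_t = (r₁ + r₂)/2 = 3.866×10⁵ m.
At r₁: circular v_c1 = √(μ/r₁) = 109.1 m/s; transfer-periapsis v_p = √[μ(2/r₁ − 1/a_t)] = 128.7 m/s.
Δv₁ = v_p − v_c1 = 19.56 m/s.
At r₂: circular v_c2 = √(μ/r₂) = 72.25 m/s; transfer-apoapsis v_a = √[μ(2/r₂ − 1/a_t)] = 56.40 m/s.
Δv₂ = v_c2 − v_a = 15.85 m/s.
Total Δv = Δv₁ + Δv₂ = 35.41 m/s.

Δv_total ≈ 35.41 m/s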